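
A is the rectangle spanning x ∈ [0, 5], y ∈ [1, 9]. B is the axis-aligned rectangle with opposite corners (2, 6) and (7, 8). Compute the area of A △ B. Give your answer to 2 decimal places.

|A∩B|: x∈[2,5], y∈[6,8] → 3·2 = 6.
|A △ B| = |A| + |B| − 2·|A∩B| = 40 + 10 − 12 = 38.00.

38.00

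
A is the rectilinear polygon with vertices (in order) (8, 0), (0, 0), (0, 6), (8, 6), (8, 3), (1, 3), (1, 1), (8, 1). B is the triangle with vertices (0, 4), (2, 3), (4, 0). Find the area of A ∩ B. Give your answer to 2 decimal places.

0.67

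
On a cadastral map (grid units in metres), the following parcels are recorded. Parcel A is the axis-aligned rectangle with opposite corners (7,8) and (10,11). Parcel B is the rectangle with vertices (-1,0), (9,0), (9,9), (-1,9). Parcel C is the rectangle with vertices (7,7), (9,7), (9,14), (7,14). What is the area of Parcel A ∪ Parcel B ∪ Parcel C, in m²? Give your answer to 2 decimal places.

By inclusion–exclusion:
Individual areas: |Parcel A| = 9, |Parcel B| = 90, |Parcel C| = 14.
|Parcel A∩Parcel B|: x∈[7,9], y∈[8,9] → 2·1 = 2.
|Parcel A∩Parcel C|: x∈[7,9], y∈[8,11] → 2·3 = 6.
|Parcel B∩Parcel C|: x∈[7,9], y∈[7,9] → 2·2 = 4.
|Parcel A∩Parcel B∩Parcel C| = 2.
|Parcel A ∪ Parcel B ∪ Parcel C| = 113 − 12 + 2 = 103.00.

103.00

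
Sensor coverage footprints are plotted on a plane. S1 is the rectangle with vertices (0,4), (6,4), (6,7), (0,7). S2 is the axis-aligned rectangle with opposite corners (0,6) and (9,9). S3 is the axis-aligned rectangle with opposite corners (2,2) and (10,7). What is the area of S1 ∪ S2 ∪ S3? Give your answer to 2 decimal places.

64.00

By inclusion–exclusion:
Individual areas: |S1| = 18, |S2| = 27, |S3| = 40.
|S1∩S2|: x∈[0,6], y∈[6,7] → 6·1 = 6.
|S1∩S3|: x∈[2,6], y∈[4,7] → 4·3 = 12.
|S2∩S3|: x∈[2,9], y∈[6,7] → 7·1 = 7.
|S1∩S2∩S3| = 4.
|S1 ∪ S2 ∪ S3| = 85 − 25 + 4 = 64.00.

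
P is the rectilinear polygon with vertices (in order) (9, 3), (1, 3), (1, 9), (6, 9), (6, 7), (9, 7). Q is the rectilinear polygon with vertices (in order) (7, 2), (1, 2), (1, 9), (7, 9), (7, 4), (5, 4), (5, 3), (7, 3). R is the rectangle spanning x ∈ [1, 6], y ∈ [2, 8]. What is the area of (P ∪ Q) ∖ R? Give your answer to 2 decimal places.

20.00

|P ∪ Q| = 50.
|(P ∪ Q) ∩ R| = 30.
|(P ∪ Q) ∖ R| = 50 − 30 = 20.00.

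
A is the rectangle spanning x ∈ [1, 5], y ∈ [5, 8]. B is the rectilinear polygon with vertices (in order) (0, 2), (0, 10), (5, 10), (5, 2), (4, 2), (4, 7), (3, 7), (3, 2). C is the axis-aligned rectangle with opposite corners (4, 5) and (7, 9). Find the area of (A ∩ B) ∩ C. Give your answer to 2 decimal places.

3.00

The region (A ∩ B) ∩ C is the polygon with vertices (4,5), (4,7), (4,8), (5,8), (5,5).
By the shoelace formula its area is 3.00.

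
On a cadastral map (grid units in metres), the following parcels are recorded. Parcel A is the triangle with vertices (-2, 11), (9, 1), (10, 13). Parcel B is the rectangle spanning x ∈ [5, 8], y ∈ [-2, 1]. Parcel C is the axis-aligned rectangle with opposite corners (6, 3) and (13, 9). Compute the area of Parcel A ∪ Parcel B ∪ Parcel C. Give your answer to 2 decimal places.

101.79

By inclusion–exclusion:
Individual areas: |Parcel A| = 71, |Parcel B| = 9, |Parcel C| = 42.
|Parcel A∩Parcel B| = 0.
|Parcel A∩Parcel C| = 20.2091.
|Parcel B∩Parcel C| = 0 (no overlap).
|Parcel A∩Parcel B∩Parcel C| = 0.
|Parcel A ∪ Parcel B ∪ Parcel C| = 122 − 20.2091 + 0 = 101.79.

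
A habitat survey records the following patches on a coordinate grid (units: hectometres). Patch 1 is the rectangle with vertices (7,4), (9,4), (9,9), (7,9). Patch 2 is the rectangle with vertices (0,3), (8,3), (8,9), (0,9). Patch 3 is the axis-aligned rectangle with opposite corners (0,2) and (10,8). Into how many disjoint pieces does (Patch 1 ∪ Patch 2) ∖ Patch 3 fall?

1

(Patch 1 ∪ Patch 2) ∖ Patch 3 is a single connected region.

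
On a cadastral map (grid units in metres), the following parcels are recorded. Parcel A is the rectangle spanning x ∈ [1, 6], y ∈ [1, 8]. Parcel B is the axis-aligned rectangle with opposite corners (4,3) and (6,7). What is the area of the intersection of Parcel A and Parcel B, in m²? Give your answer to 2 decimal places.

|Parcel A∩Parcel B|: x∈[4,6], y∈[3,7] → 2·4 = 8.

8.00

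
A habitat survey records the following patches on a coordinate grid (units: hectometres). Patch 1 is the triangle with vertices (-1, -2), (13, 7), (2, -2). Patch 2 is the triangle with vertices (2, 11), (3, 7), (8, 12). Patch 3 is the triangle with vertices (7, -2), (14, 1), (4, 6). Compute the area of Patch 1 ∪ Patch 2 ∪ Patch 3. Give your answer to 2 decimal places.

By inclusion–exclusion:
Individual areas: |Patch 1| = 13.5, |Patch 2| = 12.5, |Patch 3| = 32.5.
|Patch 1∩Patch 2| = 0.
|Patch 1∩Patch 3| = 2.9903.
|Patch 2∩Patch 3| = 0.
|Patch 1∩Patch 2∩Patch 3| = 0.
|Patch 1 ∪ Patch 2 ∪ Patch 3| = 58.5 − 2.9903 + 0 = 55.51.

55.51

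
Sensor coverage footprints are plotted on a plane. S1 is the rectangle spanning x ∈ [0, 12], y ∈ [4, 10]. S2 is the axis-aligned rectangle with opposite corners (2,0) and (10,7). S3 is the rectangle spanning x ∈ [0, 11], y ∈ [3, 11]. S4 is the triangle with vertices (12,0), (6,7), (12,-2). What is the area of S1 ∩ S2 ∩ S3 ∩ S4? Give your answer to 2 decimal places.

The intersection is the polygon with vertices (8,4), (6,7), (8.571,4).
By the shoelace formula its area is 0.86.

0.86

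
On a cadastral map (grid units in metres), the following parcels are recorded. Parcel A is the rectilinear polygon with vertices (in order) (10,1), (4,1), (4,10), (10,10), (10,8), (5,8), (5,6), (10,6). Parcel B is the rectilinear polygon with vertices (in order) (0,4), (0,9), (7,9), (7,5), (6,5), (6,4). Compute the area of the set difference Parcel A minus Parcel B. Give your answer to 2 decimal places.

34.00

|Parcel A| = 44, |Parcel A∩Parcel B| = 10.
|Parcel A ∖ Parcel B| = |Parcel A| − |Parcel A∩Parcel B| = 44 − 10 = 34.00.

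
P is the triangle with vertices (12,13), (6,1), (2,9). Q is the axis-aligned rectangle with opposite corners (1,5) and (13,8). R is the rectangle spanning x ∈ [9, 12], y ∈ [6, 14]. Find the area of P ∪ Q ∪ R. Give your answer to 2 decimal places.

78.55

By inclusion–exclusion:
Individual areas: |P| = 48, |Q| = 36, |R| = 24.
|P∩Q| = 16.5.
|P∩R| = 7.2.
|Q∩R|: x∈[9,12], y∈[6,8] → 3·2 = 6.
|P∩Q∩R| = 0.25.
|P ∪ Q ∪ R| = 108 − 29.7 + 0.25 = 78.55.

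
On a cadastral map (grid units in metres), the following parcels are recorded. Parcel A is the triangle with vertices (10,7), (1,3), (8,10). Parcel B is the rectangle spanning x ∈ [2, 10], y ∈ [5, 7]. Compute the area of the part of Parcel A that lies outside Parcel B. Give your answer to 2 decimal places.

|Parcel A| = 17.5, |Parcel A∩Parcel B| = 7.5.
|Parcel A ∖ Parcel B| = |Parcel A| − |Parcel A∩Parcel B| = 17.5 − 7.5 = 10.00.

10.00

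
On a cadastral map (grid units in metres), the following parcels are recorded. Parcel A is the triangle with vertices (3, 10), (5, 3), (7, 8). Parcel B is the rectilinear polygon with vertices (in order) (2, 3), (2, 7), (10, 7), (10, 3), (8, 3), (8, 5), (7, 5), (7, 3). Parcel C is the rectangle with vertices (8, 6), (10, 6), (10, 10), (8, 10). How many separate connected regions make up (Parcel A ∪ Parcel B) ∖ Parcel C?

1

(Parcel A ∪ Parcel B) ∖ Parcel C is a single connected region.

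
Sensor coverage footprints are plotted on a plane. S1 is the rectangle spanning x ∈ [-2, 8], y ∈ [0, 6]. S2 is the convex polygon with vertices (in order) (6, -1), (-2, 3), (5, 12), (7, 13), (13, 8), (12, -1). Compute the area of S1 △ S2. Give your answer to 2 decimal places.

100.00

|S1| = 60, |S2| = 135, |S1∩S2| = 47.5.
|S1 △ S2| = |S1| + |S2| − 2·|S1∩S2| = 60 + 135 − 95 = 100.00.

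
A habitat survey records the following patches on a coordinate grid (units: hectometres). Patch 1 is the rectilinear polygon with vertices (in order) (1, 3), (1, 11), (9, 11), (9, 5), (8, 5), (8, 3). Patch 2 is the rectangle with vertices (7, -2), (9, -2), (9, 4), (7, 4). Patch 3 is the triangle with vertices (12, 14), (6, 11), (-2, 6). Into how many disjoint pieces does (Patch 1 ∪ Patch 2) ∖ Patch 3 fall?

2

(Patch 1 ∪ Patch 2) ∖ Patch 3 splits into 2 disjoint pieces (area 7.8125, area 63.5536).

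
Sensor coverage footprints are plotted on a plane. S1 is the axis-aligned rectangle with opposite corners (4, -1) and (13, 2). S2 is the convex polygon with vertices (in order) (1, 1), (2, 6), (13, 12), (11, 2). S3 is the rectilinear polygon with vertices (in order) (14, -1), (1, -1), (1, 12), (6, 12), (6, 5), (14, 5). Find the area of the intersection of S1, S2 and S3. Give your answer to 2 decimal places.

2.45

The intersection is the polygon with vertices (11,2), (4,1.3), (4,2).
By the shoelace formula its area is 2.45.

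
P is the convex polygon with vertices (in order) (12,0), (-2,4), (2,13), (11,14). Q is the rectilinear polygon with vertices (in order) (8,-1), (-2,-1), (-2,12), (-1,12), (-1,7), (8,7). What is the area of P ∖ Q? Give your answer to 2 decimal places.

|P| = 134.5, |P∩Q| = 42.2857.
|P ∖ Q| = |P| − |P∩Q| = 134.5 − 42.2857 = 92.21.

92.21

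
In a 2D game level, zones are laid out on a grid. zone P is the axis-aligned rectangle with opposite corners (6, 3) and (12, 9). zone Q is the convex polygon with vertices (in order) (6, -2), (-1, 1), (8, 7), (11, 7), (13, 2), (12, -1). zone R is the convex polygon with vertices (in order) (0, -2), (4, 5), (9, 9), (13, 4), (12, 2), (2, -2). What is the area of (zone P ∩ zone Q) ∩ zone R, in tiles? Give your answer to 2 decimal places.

The region (zone P ∩ zone Q) ∩ zone R is the polygon with vertices (6,3), (6,5.667), (8,7), (10.6,7), (11.4,6), (12,4.5), (12,3).
By the shoelace formula its area is 21.22.

21.22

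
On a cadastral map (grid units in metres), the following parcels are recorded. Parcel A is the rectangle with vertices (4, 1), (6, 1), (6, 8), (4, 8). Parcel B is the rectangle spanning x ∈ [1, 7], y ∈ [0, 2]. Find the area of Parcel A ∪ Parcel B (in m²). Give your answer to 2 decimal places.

24.00

By inclusion–exclusion:
Individual areas: |Parcel A| = 14, |Parcel B| = 12.
|Parcel A∩Parcel B|: x∈[4,6], y∈[1,2] → 2·1 = 2.
|Parcel A ∪ Parcel B| = 26 − 2 = 24.00.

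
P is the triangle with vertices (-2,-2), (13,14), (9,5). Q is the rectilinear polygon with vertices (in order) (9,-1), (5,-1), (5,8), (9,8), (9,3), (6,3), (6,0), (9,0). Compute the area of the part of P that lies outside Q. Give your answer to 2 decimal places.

|P| = 35.5, |P∩Q| = 14.0826.
|P ∖ Q| = |P| − |P∩Q| = 35.5 − 14.0826 = 21.42.

21.42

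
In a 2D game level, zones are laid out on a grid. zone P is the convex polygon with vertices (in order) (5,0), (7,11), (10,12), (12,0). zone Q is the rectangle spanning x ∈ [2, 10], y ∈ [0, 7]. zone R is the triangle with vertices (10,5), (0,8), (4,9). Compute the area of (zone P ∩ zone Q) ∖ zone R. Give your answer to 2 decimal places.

28.11

|zone P ∩ zone Q| = 30.5455.
|(zone P ∩ zone Q) ∩ zone R| = 2.4377.
|(zone P ∩ zone Q) ∖ zone R| = 30.5455 − 2.4377 = 28.11.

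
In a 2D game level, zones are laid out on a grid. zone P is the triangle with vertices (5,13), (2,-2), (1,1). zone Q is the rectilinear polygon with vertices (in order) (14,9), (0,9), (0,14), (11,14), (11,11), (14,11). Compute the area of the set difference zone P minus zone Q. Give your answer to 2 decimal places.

10.93

|zone P| = 12, |zone P∩zone Q| = 1.0667.
|zone P ∖ zone Q| = |zone P| − |zone P∩zone Q| = 12 − 1.0667 = 10.93.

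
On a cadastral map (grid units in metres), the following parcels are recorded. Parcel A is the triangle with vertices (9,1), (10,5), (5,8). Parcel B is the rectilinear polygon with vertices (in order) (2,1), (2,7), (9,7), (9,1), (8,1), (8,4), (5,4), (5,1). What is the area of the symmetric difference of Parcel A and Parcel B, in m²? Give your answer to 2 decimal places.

28.09

|Parcel A| = 11.5, |Parcel B| = 33, |Parcel A∩Parcel B| = 8.206.
|Parcel A △ Parcel B| = |Parcel A| + |Parcel B| − 2·|Parcel A∩Parcel B| = 11.5 + 33 − 16.4119 = 28.09.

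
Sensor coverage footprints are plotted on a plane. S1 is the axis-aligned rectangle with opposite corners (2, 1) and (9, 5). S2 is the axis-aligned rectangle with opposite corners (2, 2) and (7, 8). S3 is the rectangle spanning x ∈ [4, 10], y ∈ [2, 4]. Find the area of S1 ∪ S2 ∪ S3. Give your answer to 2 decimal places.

By inclusion–exclusion:
Individual areas: |S1| = 28, |S2| = 30, |S3| = 12.
|S1∩S2|: x∈[2,7], y∈[2,5] → 5·3 = 15.
|S1∩S3|: x∈[4,9], y∈[2,4] → 5·2 = 10.
|S2∩S3|: x∈[4,7], y∈[2,4] → 3·2 = 6.
|S1∩S2∩S3| = 6.
|S1 ∪ S2 ∪ S3| = 70 − 31 + 6 = 45.00.

45.00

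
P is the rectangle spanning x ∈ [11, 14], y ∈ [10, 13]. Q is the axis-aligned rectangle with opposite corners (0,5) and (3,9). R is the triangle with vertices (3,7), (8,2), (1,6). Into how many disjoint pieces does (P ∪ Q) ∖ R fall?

(P ∪ Q) ∖ R splits into 2 disjoint pieces (area 9, area 9.875).

2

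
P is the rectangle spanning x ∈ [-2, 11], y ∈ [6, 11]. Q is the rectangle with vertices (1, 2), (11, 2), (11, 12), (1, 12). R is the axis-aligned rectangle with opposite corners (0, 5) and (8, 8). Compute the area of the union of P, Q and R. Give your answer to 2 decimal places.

116.00

By inclusion–exclusion:
Individual areas: |P| = 65, |Q| = 100, |R| = 24.
|P∩Q|: x∈[1,11], y∈[6,11] → 10·5 = 50.
|P∩R|: x∈[0,8], y∈[6,8] → 8·2 = 16.
|Q∩R|: x∈[1,8], y∈[5,8] → 7·3 = 21.
|P∩Q∩R| = 14.
|P ∪ Q ∪ R| = 189 − 87 + 14 = 116.00.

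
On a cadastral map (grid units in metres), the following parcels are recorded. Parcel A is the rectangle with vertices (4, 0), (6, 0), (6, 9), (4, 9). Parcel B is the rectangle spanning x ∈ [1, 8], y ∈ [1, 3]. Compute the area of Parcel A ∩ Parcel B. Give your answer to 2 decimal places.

|Parcel A∩Parcel B|: x∈[4,6], y∈[1,3] → 2·2 = 4.

4.00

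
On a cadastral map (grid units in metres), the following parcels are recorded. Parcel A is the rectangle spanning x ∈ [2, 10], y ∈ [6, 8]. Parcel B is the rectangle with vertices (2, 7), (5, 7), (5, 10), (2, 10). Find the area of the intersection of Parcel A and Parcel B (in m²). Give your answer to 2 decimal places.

|Parcel A∩Parcel B|: x∈[2,5], y∈[7,8] → 3·1 = 3.

3.00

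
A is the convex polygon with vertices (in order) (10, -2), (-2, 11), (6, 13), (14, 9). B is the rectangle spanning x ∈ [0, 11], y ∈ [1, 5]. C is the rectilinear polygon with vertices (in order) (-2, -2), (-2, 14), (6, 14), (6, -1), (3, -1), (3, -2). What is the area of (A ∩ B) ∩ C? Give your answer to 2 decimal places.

3.28

The region (A ∩ B) ∩ C is the polygon with vertices (6,5), (6,2.333), (3.538,5).
By the shoelace formula its area is 3.28.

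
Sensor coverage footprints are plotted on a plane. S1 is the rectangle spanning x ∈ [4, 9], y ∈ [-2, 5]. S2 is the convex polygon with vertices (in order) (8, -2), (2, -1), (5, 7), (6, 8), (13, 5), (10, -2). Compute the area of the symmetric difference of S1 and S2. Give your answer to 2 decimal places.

|S1| = 35, |S2| = 70.5, |S1∩S2| = 33.5833.
|S1 △ S2| = |S1| + |S2| − 2·|S1∩S2| = 35 + 70.5 − 67.1667 = 38.33.

38.33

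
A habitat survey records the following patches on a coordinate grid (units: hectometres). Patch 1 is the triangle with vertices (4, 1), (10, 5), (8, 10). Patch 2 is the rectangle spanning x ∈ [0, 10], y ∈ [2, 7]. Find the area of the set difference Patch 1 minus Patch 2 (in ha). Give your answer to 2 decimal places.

4.33

|Patch 1| = 19, |Patch 1∩Patch 2| = 14.6722.
|Patch 1 ∖ Patch 2| = |Patch 1| − |Patch 1∩Patch 2| = 19 − 14.6722 = 4.33.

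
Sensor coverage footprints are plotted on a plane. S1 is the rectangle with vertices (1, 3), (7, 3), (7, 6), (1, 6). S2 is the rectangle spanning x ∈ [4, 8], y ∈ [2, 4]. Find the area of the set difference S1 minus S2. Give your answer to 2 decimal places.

|S1∩S2|: x∈[4,7], y∈[3,4] → 3·1 = 3.
|S1| = 18.
|S1 ∖ S2| = |S1| − |S1∩S2| = 18 − 3 = 15.00.

15.00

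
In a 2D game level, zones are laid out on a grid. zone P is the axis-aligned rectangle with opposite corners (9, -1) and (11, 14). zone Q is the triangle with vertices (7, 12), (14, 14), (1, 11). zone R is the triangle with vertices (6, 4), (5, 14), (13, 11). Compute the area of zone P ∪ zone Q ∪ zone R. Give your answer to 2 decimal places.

By inclusion–exclusion:
Individual areas: |zone P| = 30, |zone Q| = 2.5, |zone R| = 38.5.
|zone P∩zone Q| = 0.4396.
|zone P∩zone R| = 8.25.
|zone Q∩zone R| = 1.1484.
|zone P∩zone Q∩zone R| = 0.
|zone P ∪ zone Q ∪ zone R| = 71 − 9.8379 + 0 = 61.16.

61.16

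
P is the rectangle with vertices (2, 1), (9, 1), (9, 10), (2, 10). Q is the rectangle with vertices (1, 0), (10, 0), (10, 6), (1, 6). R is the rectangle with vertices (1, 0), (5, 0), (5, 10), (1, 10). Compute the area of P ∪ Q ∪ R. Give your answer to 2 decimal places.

86.00

By inclusion–exclusion:
Individual areas: |P| = 63, |Q| = 54, |R| = 40.
|P∩Q|: x∈[2,9], y∈[1,6] → 7·5 = 35.
|P∩R|: x∈[2,5], y∈[1,10] → 3·9 = 27.
|Q∩R|: x∈[1,5], y∈[0,6] → 4·6 = 24.
|P∩Q∩R| = 15.
|P ∪ Q ∪ R| = 157 − 86 + 15 = 86.00.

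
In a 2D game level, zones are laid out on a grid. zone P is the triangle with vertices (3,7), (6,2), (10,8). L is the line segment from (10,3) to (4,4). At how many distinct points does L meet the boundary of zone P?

2

The segment meets the boundary at (4.889,3.852), (7,3.5).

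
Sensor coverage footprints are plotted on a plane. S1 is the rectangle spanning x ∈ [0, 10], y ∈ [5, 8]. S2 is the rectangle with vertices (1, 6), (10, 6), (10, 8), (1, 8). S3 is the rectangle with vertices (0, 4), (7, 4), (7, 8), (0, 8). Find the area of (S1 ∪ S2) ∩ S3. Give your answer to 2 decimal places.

The region (S1 ∪ S2) ∩ S3 is the polygon with vertices (0,5), (0,8), (1,8), (7,8), (7,5).
By the shoelace formula its area is 21.00.

21.00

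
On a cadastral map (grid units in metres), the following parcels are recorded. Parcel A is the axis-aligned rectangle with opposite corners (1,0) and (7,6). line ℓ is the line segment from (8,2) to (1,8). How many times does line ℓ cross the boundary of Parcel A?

2

The segment meets the boundary at (3.333,6), (7,2.857).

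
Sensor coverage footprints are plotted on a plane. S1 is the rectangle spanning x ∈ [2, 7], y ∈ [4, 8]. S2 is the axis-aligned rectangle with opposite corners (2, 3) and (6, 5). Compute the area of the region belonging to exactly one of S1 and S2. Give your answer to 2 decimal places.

20.00

|S1∩S2|: x∈[2,6], y∈[4,5] → 4·1 = 4.
|S1 △ S2| = |S1| + |S2| − 2·|S1∩S2| = 20 + 8 − 8 = 20.00.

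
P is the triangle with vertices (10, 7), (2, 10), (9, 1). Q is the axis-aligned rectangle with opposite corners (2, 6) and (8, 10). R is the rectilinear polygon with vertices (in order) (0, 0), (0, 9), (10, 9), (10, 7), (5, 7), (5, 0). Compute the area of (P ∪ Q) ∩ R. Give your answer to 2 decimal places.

The region (P ∪ Q) ∩ R is the polygon with vertices (2,6), (2,9), (8,9), (8,7.75), (10,7), (5,7), (5,6).
By the shoelace formula its area is 15.75.

15.75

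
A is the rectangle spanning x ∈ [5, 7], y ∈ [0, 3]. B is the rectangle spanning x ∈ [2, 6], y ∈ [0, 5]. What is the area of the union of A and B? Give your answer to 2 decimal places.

By inclusion–exclusion:
Individual areas: |A| = 6, |B| = 20.
|A∩B|: x∈[5,6], y∈[0,3] → 1·3 = 3.
|A ∪ B| = 26 − 3 = 23.00.

23.00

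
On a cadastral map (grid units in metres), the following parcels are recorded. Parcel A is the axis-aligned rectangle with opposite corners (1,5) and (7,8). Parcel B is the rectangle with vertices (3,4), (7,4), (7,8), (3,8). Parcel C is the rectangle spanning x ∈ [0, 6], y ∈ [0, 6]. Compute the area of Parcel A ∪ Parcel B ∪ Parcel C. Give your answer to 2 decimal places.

By inclusion–exclusion:
Individual areas: |Parcel A| = 18, |Parcel B| = 16, |Parcel C| = 36.
|Parcel A∩Parcel B|: x∈[3,7], y∈[5,8] → 4·3 = 12.
|Parcel A∩Parcel C|: x∈[1,6], y∈[5,6] → 5·1 = 5.
|Parcel B∩Parcel C|: x∈[3,6], y∈[4,6] → 3·2 = 6.
|Parcel A∩Parcel B∩Parcel C| = 3.
|Parcel A ∪ Parcel B ∪ Parcel C| = 70 − 23 + 3 = 50.00.

50.00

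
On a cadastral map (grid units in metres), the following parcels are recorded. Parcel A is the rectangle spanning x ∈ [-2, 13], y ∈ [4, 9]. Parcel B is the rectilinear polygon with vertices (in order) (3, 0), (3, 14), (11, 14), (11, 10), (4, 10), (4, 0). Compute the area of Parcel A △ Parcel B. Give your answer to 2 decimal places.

|Parcel A| = 75, |Parcel B| = 42, |Parcel A∩Parcel B| = 5.
|Parcel A △ Parcel B| = |Parcel A| + |Parcel B| − 2·|Parcel A∩Parcel B| = 75 + 42 − 10 = 107.00.

107.00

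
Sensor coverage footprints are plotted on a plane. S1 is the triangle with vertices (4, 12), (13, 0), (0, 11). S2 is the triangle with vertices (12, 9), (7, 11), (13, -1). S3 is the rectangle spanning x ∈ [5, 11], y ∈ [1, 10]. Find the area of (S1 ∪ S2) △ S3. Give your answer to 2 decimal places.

53.69

|S1 ∪ S2| = 52.1864.
|(S1 ∪ S2) ∩ S3| = 26.2487.
|(S1 ∪ S2) △ S3| = 52.1864 + 54 − 52.4974 = 53.69.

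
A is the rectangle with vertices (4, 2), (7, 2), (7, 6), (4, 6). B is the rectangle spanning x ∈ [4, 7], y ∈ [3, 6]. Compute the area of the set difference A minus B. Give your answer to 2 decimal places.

|A∩B|: x∈[4,7], y∈[3,6] → 3·3 = 9.
|A| = 12.
|A ∖ B| = |A| − |A∩B| = 12 − 9 = 3.00.

3.00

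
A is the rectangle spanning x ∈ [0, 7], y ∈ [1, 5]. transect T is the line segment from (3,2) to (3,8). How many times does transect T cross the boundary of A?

The segment meets the boundary at (3,5).

1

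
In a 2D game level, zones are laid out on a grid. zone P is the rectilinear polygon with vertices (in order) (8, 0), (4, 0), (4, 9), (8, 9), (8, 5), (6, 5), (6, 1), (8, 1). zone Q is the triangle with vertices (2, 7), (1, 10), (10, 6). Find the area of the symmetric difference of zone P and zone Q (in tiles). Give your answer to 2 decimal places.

|zone P| = 28, |zone Q| = 11.5, |zone P∩zone Q| = 5.1111.
|zone P △ zone Q| = |zone P| + |zone Q| − 2·|zone P∩zone Q| = 28 + 11.5 − 10.2222 = 29.28.

29.28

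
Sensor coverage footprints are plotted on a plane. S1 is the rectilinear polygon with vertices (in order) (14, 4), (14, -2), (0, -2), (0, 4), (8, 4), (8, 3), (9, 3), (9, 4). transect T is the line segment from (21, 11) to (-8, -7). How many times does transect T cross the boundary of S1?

The segment meets the boundary at (0.056,-2), (8.111,3), (9,3.552), (9.722,4).

4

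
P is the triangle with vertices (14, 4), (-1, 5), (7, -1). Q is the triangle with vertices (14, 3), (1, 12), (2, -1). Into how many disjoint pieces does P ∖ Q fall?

3

P ∖ Q splits into 3 disjoint pieces (area 0.4437, area 2.3485, area 4.9279).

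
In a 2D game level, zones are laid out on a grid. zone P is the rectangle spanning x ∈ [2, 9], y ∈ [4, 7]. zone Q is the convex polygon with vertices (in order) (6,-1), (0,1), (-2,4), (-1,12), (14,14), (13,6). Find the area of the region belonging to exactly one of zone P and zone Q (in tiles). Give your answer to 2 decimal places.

149.50

|zone P| = 21, |zone Q| = 170.5, |zone P∩zone Q| = 21.
|zone P △ zone Q| = |zone P| + |zone Q| − 2·|zone P∩zone Q| = 21 + 170.5 − 42 = 149.50.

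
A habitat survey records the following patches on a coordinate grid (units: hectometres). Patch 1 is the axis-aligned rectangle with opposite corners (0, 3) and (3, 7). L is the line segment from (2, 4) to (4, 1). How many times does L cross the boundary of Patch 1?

1

The segment meets the boundary at (2.667,3).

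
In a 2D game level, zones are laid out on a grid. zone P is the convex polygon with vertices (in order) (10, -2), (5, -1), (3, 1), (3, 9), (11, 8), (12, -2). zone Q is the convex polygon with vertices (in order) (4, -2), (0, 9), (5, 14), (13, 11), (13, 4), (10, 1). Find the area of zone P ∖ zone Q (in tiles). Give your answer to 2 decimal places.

|zone P| = 82.5, |zone P∩zone Q| = 69.2078.
|zone P ∖ zone Q| = |zone P| − |zone P∩zone Q| = 82.5 − 69.2078 = 13.29.

13.29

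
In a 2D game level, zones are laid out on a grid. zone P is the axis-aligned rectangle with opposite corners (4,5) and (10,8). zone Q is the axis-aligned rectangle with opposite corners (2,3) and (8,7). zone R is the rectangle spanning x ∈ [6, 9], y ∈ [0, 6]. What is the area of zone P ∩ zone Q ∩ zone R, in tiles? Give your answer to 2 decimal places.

2.00

The intersection is the polygon with vertices (8,5), (6,5), (6,6), (8,6).
By the shoelace formula its area is 2.00.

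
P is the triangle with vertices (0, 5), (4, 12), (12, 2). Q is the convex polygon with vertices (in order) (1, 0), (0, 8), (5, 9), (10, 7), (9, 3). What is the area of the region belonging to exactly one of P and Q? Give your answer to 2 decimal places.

36.56

|P| = 48, |Q| = 61.5, |P∩Q| = 36.4714.
|P △ Q| = |P| + |Q| − 2·|P∩Q| = 48 + 61.5 − 72.9429 = 36.56.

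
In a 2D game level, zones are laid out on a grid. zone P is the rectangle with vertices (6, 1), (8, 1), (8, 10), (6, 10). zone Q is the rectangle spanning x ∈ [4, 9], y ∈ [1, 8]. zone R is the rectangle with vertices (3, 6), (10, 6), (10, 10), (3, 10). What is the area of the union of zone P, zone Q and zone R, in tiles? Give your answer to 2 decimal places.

By inclusion–exclusion:
Individual areas: |zone P| = 18, |zone Q| = 35, |zone R| = 28.
|zone P∩zone Q|: x∈[6,8], y∈[1,8] → 2·7 = 14.
|zone P∩zone R|: x∈[6,8], y∈[6,10] → 2·4 = 8.
|zone Q∩zone R|: x∈[4,9], y∈[6,8] → 5·2 = 10.
|zone P∩zone Q∩zone R| = 4.
|zone P ∪ zone Q ∪ zone R| = 81 − 32 + 4 = 53.00.

53.00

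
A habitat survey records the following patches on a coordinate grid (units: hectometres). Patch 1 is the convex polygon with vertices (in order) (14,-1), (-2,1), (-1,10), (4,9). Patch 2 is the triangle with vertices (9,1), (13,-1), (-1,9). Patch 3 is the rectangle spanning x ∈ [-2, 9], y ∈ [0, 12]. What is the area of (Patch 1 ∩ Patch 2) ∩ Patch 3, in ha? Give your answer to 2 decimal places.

The region (Patch 1 ∩ Patch 2) ∩ Patch 3 is the polygon with vertices (-1,9), (9,1.857), (9,1).
By the shoelace formula its area is 4.29.

4.29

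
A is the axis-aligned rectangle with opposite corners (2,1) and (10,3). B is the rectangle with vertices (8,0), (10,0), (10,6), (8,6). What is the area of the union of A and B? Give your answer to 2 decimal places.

24.00

By inclusion–exclusion:
Individual areas: |A| = 16, |B| = 12.
|A∩B|: x∈[8,10], y∈[1,3] → 2·2 = 4.
|A ∪ B| = 28 − 4 = 24.00.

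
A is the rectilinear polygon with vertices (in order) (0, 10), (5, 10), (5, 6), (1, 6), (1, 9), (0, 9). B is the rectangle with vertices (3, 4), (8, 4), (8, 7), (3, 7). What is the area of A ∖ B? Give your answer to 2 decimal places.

15.00

|A| = 17, |A∩B| = 2.
|A ∖ B| = |A| − |A∩B| = 17 − 2 = 15.00.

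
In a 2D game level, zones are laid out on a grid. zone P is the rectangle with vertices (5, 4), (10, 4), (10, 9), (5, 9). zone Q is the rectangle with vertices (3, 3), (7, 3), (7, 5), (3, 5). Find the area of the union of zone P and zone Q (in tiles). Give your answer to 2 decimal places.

31.00

By inclusion–exclusion:
Individual areas: |zone P| = 25, |zone Q| = 8.
|zone P∩zone Q|: x∈[5,7], y∈[4,5] → 2·1 = 2.
|zone P ∪ zone Q| = 33 − 2 = 31.00.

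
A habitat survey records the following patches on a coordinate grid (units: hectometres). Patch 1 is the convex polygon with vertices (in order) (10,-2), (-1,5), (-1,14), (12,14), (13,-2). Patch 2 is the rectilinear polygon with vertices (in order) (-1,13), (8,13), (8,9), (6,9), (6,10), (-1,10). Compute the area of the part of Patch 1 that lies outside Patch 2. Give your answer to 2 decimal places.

|Patch 1| = 177.5, |Patch 1∩Patch 2| = 29.
|Patch 1 ∖ Patch 2| = |Patch 1| − |Patch 1∩Patch 2| = 177.5 − 29 = 148.50.

148.50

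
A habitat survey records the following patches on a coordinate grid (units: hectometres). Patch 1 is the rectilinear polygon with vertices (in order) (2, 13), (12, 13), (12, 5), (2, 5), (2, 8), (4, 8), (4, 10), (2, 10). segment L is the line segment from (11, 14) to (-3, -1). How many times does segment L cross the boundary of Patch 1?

The segment meets the boundary at (2.6,5), (10.067,13).

2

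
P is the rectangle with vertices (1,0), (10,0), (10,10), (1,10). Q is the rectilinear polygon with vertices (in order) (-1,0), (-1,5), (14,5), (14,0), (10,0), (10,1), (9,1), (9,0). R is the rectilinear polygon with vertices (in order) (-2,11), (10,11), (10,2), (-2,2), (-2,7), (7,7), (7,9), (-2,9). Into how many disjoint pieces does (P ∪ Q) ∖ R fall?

2

(P ∪ Q) ∖ R splits into 2 disjoint pieces (area 42, area 12).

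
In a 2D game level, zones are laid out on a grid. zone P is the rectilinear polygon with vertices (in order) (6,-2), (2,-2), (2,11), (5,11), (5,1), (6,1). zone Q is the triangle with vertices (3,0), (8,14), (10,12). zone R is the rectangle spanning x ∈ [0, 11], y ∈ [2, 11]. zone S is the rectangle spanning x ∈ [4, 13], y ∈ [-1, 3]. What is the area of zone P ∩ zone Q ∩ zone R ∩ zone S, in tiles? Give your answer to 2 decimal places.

0.45

The intersection is the polygon with vertices (4,2), (4,2.8), (4.071,3), (4.75,3), (4.167,2).
By the shoelace formula its area is 0.45.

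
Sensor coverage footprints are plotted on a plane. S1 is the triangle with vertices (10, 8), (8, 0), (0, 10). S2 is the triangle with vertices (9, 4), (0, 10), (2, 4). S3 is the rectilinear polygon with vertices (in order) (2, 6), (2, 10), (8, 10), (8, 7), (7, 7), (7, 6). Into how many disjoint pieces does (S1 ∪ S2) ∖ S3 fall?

(S1 ∪ S2) ∖ S3 is a single connected region.

1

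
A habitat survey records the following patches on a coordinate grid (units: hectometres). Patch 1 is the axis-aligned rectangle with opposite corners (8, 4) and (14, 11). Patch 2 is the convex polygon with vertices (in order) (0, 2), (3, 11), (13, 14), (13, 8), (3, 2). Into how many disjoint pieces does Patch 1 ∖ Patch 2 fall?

1

Patch 1 ∖ Patch 2 is a single connected region.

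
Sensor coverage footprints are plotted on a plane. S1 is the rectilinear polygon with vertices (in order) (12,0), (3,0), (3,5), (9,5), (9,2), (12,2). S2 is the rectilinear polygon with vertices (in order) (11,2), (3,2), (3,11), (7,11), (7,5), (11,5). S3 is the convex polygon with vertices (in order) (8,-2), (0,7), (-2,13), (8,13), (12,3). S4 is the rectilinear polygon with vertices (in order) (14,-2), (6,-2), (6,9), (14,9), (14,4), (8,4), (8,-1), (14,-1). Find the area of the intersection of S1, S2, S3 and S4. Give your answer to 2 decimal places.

7.00

The intersection is the polygon with vertices (9,5), (9,4), (8,4), (8,2), (6,2), (6,5), (7,5).
By the shoelace formula its area is 7.00.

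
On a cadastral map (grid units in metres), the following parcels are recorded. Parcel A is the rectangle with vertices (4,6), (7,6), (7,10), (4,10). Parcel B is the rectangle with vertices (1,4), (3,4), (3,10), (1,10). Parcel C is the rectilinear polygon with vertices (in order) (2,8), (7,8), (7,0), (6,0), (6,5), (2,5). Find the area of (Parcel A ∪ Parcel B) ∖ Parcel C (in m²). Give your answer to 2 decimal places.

|Parcel A ∪ Parcel B| = 24.
|(Parcel A ∪ Parcel B) ∩ Parcel C| = 9.
|(Parcel A ∪ Parcel B) ∖ Parcel C| = 24 − 9 = 15.00.

15.00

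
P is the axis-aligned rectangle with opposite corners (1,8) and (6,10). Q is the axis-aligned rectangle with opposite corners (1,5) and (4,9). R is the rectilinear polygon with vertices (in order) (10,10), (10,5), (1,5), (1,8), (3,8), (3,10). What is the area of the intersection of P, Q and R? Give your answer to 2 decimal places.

1.00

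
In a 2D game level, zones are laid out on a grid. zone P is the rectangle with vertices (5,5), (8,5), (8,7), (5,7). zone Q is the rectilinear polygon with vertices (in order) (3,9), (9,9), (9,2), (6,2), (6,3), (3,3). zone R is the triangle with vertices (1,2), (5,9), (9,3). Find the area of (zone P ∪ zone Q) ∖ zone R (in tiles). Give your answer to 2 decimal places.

|zone P ∪ zone Q| = 39.
|(zone P ∪ zone Q) ∩ zone R| = 21.0625.
|(zone P ∪ zone Q) ∖ zone R| = 39 − 21.0625 = 17.94.

17.94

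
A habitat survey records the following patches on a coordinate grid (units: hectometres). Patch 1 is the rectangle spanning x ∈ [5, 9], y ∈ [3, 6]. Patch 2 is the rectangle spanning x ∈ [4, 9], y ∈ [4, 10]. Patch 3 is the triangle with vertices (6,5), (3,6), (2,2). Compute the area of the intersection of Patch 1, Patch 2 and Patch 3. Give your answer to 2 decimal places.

0.54

The intersection is the polygon with vertices (5,5.333), (6,5), (5,4.25).
By the shoelace formula its area is 0.54.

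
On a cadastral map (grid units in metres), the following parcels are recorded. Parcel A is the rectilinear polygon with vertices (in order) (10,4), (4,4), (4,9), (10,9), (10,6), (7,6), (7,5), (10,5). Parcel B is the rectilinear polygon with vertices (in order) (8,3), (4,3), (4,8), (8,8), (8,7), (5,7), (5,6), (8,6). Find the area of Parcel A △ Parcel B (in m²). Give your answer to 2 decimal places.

20.00

|Parcel A| = 27, |Parcel B| = 17, |Parcel A∩Parcel B| = 12.
|Parcel A △ Parcel B| = |Parcel A| + |Parcel B| − 2·|Parcel A∩Parcel B| = 27 + 17 − 24 = 20.00.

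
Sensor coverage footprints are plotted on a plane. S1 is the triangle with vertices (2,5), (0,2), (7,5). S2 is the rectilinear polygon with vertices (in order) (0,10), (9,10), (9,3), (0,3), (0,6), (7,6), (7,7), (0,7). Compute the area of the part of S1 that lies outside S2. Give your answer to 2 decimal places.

0.83

|S1| = 7.5, |S1∩S2| = 6.6667.
|S1 ∖ S2| = |S1| − |S1∩S2| = 7.5 − 6.6667 = 0.83.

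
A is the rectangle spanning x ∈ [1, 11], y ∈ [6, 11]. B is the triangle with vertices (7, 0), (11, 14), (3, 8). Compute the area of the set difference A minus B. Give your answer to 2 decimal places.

24.86

|A| = 50, |A∩B| = 25.1429.
|A ∖ B| = |A| − |A∩B| = 50 − 25.1429 = 24.86.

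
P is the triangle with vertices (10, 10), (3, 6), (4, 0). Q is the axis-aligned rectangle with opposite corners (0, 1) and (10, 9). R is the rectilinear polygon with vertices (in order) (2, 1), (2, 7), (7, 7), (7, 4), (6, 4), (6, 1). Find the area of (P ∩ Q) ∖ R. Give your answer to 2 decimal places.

5.93

|P ∩ Q| = 22.0417.
|(P ∩ Q) ∩ R| = 16.1083.
|(P ∩ Q) ∖ R| = 22.0417 − 16.1083 = 5.93.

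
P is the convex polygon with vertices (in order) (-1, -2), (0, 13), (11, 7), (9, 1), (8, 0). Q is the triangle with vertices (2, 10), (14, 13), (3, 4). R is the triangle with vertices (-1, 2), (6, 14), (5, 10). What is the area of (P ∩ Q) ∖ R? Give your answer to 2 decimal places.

|P ∩ Q| = 22.2273.
|(P ∩ Q) ∩ R| = 3.6407.
|(P ∩ Q) ∖ R| = 22.2273 − 3.6407 = 18.59.

18.59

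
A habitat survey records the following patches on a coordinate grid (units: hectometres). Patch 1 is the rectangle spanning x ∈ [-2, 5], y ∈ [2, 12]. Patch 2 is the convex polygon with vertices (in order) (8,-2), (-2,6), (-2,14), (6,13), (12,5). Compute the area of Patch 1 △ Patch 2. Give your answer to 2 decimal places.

|Patch 1| = 70, |Patch 2| = 136, |Patch 1∩Patch 2| = 60.
|Patch 1 △ Patch 2| = |Patch 1| + |Patch 2| − 2·|Patch 1∩Patch 2| = 70 + 136 − 120 = 86.00.

86.00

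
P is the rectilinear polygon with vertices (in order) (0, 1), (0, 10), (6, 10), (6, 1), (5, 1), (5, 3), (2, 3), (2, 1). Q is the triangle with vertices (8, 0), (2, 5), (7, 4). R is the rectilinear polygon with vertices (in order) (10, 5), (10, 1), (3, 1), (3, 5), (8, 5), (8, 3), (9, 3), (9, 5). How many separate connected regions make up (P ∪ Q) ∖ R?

(P ∪ Q) ∖ R splits into 2 disjoint pieces (area 40, area 0.475).

2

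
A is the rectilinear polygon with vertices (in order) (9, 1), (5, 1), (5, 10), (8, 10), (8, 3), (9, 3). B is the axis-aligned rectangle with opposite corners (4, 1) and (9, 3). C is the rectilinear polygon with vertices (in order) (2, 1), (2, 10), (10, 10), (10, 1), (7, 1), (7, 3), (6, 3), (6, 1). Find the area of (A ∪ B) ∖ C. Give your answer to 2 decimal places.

2.00

|A ∪ B| = 31.
|(A ∪ B) ∩ C| = 29.
|(A ∪ B) ∖ C| = 31 − 29 = 2.00.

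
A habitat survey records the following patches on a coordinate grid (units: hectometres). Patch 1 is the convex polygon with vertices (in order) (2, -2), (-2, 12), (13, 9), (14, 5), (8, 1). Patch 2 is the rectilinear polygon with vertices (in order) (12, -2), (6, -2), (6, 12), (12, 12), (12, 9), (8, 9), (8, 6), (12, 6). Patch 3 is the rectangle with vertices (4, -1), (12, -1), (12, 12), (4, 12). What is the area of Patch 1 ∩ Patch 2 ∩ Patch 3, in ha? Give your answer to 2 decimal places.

36.47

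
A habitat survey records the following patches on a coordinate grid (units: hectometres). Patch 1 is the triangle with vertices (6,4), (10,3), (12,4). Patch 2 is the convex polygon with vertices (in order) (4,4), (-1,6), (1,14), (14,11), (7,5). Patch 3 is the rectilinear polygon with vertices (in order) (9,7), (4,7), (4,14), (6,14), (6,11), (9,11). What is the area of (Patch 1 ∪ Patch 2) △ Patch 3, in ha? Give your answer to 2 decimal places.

68.69

|Patch 1 ∪ Patch 2| = 91.
|(Patch 1 ∪ Patch 2) ∩ Patch 3| = 24.1538.
|(Patch 1 ∪ Patch 2) △ Patch 3| = 91 + 26 − 48.3077 = 68.69.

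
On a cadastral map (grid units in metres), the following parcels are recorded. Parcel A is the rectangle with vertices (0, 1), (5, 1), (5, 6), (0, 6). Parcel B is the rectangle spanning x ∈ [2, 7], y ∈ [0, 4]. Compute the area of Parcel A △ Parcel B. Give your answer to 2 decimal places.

27.00

|Parcel A∩Parcel B|: x∈[2,5], y∈[1,4] → 3·3 = 9.
|Parcel A △ Parcel B| = |Parcel A| + |Parcel B| − 2·|Parcel A∩Parcel B| = 25 + 20 − 18 = 27.00.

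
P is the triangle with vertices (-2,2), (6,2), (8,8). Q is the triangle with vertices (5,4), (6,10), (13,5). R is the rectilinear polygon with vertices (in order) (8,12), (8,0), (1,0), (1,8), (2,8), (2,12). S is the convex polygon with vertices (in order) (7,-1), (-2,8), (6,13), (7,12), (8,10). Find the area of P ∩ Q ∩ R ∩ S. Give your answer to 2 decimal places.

5.95

The intersection is the polygon with vertices (5,4), (5.407,6.444), (7.808,7.885), (7.75,7.25), (6.739,4.217).
By the shoelace formula its area is 5.95.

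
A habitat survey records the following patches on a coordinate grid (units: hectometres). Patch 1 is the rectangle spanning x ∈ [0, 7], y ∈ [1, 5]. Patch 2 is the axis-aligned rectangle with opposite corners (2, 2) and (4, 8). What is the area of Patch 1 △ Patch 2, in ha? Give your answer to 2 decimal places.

|Patch 1∩Patch 2|: x∈[2,4], y∈[2,5] → 2·3 = 6.
|Patch 1 △ Patch 2| = |Patch 1| + |Patch 2| − 2·|Patch 1∩Patch 2| = 28 + 12 − 12 = 28.00.

28.00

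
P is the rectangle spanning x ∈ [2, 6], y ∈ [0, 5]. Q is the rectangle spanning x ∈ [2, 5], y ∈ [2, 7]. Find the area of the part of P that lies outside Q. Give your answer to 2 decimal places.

11.00

|P∩Q|: x∈[2,5], y∈[2,5] → 3·3 = 9.
|P| = 20.
|P ∖ Q| = |P| − |P∩Q| = 20 − 9 = 11.00.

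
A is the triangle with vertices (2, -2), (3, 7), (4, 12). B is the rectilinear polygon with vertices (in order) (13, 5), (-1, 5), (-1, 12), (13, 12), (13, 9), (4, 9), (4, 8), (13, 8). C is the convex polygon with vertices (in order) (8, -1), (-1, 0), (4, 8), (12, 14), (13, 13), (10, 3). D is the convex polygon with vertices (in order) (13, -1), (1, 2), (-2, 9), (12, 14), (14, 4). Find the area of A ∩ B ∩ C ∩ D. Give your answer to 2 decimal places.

0.38

The intersection is the polygon with vertices (2.778,5), (2.919,6.27), (3.259,6.815), (3,5).
By the shoelace formula its area is 0.38.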